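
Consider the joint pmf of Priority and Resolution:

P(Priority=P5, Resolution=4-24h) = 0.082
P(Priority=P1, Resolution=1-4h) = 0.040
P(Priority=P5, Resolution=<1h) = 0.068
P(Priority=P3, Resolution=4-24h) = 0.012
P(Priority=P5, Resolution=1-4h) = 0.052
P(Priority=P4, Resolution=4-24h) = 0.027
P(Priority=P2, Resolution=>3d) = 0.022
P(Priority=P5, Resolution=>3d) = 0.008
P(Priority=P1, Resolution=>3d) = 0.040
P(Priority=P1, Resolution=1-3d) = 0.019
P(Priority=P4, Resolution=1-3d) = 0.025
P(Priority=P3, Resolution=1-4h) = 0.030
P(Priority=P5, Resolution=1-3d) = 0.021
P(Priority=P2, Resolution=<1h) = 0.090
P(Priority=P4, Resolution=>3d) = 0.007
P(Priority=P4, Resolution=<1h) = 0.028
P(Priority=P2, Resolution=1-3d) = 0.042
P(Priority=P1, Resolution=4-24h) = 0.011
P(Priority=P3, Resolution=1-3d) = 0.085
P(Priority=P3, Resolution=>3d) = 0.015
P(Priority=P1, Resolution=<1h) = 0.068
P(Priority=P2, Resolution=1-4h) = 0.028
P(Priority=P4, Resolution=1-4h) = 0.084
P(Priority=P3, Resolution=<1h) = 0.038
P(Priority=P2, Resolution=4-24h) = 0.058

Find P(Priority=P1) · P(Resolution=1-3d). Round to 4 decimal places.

0.0342

P(Priority=P1) = 0.068 + 0.040 + 0.011 + 0.019 + 0.040 = 0.178.
P(Resolution=1-3d) = 0.019 + 0.042 + 0.085 + 0.025 + 0.021 = 0.192.
Product: 0.178 × 0.192 = 0.0342.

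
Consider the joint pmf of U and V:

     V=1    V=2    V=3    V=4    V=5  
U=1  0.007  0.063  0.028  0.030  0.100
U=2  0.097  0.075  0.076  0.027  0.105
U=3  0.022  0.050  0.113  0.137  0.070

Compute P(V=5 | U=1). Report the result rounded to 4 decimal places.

0.4386

P(U=1) = 0.007 + 0.063 + 0.028 + 0.030 + 0.100 = 0.228.
P(V=5 | U=1) = 0.100/0.228 = 0.4386.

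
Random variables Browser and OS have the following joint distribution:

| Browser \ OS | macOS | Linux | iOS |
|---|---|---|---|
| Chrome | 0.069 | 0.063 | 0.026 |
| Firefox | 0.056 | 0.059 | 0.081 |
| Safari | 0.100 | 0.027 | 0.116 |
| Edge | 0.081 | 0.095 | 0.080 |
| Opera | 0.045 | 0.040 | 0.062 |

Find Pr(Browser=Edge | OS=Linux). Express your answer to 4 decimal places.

P(OS=Linux) = 0.063 + 0.059 + 0.027 + 0.095 + 0.040 = 0.284.
P(Browser=Edge | OS=Linux) = 0.095/0.284 = 0.3345.

0.3345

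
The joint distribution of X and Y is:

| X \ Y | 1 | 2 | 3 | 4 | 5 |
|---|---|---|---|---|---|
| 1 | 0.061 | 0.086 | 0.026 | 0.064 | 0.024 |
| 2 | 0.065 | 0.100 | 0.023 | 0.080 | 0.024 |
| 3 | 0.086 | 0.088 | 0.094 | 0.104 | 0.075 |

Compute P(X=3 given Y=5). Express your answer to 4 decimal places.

0.6098

P(Y=5) = 0.024 + 0.024 + 0.075 = 0.123.
P(X=3 | Y=5) = 0.075/0.123 = 0.6098.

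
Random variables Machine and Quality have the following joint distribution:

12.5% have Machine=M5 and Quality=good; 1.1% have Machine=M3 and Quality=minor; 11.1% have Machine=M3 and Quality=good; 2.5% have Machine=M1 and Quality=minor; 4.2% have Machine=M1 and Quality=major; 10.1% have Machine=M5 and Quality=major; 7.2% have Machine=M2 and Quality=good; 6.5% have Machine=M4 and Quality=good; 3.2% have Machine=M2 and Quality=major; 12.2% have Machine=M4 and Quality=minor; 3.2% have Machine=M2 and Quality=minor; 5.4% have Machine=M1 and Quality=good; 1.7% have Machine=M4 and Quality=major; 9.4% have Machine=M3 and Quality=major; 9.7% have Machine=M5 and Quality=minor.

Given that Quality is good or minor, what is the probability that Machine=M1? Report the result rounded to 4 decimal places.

P(Quality=good) = 0.054 + 0.072 + 0.111 + 0.065 + 0.125 = 0.427.
P(Quality=minor) = 0.025 + 0.032 + 0.011 + 0.122 + 0.097 = 0.287.
P(Quality ∈ {good, minor}) = 0.427 + 0.287 = 0.714; P(Machine=M1, Quality ∈ {good, minor}) = 0.054 + 0.025 = 0.079.
P(Machine=M1 | Quality ∈ {good, minor}) = 0.079/0.714 = 0.1106.

0.1106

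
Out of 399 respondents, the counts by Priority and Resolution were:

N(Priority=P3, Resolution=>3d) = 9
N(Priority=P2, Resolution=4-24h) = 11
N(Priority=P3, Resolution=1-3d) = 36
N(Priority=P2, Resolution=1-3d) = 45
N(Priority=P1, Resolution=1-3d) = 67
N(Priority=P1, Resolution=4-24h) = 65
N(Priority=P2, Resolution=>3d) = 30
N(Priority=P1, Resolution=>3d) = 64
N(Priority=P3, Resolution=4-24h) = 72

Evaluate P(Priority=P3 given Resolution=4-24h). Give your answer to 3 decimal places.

Total with Resolution=4-24h: 65 + 11 + 72 = 148.
P(Priority=P3 | Resolution=4-24h) = 72/148 = 0.486.

0.486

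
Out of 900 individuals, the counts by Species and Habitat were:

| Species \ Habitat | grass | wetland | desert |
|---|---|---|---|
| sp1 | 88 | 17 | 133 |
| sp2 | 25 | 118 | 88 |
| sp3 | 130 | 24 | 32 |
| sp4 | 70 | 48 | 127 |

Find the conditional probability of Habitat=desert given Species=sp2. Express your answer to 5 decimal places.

Total with Species=sp2: 25 + 118 + 88 = 231.
P(Habitat=desert | Species=sp2) = 88/231 = 0.38095.

0.38095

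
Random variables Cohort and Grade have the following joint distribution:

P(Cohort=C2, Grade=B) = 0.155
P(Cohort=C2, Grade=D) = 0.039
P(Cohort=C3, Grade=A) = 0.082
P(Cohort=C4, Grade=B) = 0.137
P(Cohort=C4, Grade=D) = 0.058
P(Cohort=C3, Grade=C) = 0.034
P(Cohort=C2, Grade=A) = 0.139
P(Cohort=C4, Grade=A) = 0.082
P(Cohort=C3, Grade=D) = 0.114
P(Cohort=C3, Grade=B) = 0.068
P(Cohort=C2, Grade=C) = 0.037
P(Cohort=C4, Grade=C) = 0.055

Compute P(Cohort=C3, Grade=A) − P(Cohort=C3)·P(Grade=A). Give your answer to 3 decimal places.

-0.008

P(Cohort=C3) = 0.082 + 0.068 + 0.034 + 0.114 = 0.298.
P(Grade=A) = 0.139 + 0.082 + 0.082 = 0.303.
P(Cohort=C3, Grade=A) − P(Cohort=C3)P(Grade=A) = 0.082 − 0.298×0.303 = -0.008.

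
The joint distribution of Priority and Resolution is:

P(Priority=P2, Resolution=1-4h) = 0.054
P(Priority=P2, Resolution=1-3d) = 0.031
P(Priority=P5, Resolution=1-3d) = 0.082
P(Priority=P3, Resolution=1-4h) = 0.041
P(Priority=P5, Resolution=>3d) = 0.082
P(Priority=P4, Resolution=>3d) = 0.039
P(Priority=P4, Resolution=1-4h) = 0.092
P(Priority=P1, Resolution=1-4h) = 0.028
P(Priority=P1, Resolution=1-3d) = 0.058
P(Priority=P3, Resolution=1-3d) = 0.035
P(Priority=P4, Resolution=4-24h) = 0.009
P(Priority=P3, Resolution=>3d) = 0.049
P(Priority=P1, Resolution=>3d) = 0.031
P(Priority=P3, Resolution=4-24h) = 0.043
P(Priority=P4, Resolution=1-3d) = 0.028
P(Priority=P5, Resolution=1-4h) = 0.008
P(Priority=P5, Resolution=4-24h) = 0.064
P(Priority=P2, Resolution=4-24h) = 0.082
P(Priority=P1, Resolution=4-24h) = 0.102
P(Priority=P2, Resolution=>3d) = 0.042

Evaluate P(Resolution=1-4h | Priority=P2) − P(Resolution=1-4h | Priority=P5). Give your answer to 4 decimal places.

0.2245

P(Priority=P2) = 0.054 + 0.082 + 0.031 + 0.042 = 0.209; P(Resolution=1-4h | Priority=P2) = 0.054/0.209 = 0.25837.
P(Priority=P5) = 0.008 + 0.064 + 0.082 + 0.082 = 0.236; P(Resolution=1-4h | Priority=P5) = 0.008/0.236 = 0.03390.
Difference = 0.2245.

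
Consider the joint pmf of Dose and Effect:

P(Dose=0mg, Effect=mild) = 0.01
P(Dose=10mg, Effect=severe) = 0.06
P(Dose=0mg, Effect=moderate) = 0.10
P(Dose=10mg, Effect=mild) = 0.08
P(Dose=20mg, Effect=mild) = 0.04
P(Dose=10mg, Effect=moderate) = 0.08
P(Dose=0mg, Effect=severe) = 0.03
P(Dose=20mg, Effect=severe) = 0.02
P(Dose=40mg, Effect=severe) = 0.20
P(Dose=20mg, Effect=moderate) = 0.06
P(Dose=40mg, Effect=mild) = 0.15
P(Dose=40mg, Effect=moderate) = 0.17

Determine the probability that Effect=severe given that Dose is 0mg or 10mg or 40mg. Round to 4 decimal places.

0.3295

P(Dose=0mg) = 0.01 + 0.10 + 0.03 = 0.14.
P(Dose=10mg) = 0.08 + 0.08 + 0.06 = 0.22.
P(Dose=40mg) = 0.15 + 0.17 + 0.20 = 0.52.
P(Dose ∈ {0mg, 10mg, 40mg}) = 0.14 + 0.22 + 0.52 = 0.88; P(Effect=severe, Dose ∈ {0mg, 10mg, 40mg}) = 0.03 + 0.06 + 0.20 = 0.29.
P(Effect=severe | Dose ∈ {0mg, 10mg, 40mg}) = 0.29/0.88 = 0.3295.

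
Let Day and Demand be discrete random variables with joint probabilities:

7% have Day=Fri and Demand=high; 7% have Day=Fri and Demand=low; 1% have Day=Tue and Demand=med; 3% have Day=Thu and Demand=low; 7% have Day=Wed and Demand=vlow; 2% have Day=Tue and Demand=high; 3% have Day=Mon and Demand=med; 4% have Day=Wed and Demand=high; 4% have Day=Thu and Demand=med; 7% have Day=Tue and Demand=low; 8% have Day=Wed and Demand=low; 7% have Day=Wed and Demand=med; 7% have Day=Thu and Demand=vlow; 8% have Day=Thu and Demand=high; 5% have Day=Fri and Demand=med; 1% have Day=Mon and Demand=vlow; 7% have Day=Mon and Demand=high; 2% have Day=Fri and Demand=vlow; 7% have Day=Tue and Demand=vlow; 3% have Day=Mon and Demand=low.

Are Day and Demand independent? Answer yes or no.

no

P(Day=Wed) = 0.26 and P(Demand=high) = 0.28, so their product is 0.0728, but P(Day=Wed, Demand=high) = 0.04. Since these differ, Day and Demand are not independent.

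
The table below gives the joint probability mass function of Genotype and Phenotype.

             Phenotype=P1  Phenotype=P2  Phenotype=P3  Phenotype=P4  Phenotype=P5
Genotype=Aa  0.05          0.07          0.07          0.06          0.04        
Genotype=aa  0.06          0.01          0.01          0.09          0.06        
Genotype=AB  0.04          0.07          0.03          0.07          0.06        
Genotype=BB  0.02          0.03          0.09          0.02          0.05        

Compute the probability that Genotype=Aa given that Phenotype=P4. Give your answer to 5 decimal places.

0.25000

P(Phenotype=P4) = 0.06 + 0.09 + 0.07 + 0.02 = 0.24.
P(Genotype=Aa | Phenotype=P4) = 0.06/0.24 = 0.25000.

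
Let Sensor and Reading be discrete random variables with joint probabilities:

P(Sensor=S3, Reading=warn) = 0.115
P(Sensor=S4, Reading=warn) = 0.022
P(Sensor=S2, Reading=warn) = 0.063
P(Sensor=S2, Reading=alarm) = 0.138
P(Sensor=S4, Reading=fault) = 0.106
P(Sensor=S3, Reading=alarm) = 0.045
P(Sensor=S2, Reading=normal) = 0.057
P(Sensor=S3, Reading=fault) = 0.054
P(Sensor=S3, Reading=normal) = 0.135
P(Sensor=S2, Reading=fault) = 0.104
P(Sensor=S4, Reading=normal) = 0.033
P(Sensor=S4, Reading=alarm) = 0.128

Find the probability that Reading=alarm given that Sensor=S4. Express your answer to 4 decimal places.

0.4429

P(Sensor=S4) = 0.033 + 0.022 + 0.128 + 0.106 = 0.289.
P(Reading=alarm | Sensor=S4) = 0.128/0.289 = 0.4429.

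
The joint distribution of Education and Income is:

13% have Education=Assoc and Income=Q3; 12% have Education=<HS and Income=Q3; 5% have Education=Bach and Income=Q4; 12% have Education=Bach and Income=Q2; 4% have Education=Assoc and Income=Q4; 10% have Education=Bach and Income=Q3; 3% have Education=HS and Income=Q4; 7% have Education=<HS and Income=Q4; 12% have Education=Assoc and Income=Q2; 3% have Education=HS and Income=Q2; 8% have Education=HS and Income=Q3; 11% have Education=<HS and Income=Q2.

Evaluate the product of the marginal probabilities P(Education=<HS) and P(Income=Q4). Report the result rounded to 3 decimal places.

0.057

P(Education=<HS) = 0.11 + 0.12 + 0.07 = 0.30.
P(Income=Q4) = 0.07 + 0.03 + 0.04 + 0.05 = 0.19.
Product: 0.30 × 0.19 = 0.057.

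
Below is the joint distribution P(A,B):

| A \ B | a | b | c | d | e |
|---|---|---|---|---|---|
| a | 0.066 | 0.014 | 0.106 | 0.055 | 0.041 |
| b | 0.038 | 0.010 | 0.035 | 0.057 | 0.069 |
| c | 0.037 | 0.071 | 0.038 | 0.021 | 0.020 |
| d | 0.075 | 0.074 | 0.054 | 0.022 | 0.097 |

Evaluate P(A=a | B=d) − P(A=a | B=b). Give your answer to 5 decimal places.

P(B=d) = 0.055 + 0.057 + 0.021 + 0.022 = 0.155; P(A=a | B=d) = 0.055/0.155 = 0.354839.
P(B=b) = 0.014 + 0.010 + 0.071 + 0.074 = 0.169; P(A=a | B=b) = 0.014/0.169 = 0.082840.
Difference = 0.27200.

0.27200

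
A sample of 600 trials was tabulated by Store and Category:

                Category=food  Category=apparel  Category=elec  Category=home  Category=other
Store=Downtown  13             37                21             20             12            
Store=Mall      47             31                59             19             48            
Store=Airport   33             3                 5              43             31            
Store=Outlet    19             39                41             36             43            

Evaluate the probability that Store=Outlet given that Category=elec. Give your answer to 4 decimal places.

0.3254

Total with Category=elec: 21 + 59 + 5 + 41 = 126.
P(Store=Outlet | Category=elec) = 41/126 = 0.3254.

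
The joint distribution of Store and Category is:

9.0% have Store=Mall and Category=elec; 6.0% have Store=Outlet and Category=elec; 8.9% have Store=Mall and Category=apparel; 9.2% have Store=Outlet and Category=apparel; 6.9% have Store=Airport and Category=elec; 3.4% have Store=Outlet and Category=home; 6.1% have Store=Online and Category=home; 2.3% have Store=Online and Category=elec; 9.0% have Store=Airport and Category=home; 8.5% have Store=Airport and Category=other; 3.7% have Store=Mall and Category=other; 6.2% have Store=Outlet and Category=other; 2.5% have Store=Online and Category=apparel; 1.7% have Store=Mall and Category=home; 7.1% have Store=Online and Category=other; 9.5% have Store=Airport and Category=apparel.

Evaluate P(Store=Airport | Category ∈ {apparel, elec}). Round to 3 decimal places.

P(Category=apparel) = 0.089 + 0.095 + 0.092 + 0.025 = 0.301.
P(Category=elec) = 0.090 + 0.069 + 0.060 + 0.023 = 0.242.
P(Category ∈ {apparel, elec}) = 0.301 + 0.242 = 0.543; P(Store=Airport, Category ∈ {apparel, elec}) = 0.095 + 0.069 = 0.164.
P(Store=Airport | Category ∈ {apparel, elec}) = 0.164/0.543 = 0.302.

0.302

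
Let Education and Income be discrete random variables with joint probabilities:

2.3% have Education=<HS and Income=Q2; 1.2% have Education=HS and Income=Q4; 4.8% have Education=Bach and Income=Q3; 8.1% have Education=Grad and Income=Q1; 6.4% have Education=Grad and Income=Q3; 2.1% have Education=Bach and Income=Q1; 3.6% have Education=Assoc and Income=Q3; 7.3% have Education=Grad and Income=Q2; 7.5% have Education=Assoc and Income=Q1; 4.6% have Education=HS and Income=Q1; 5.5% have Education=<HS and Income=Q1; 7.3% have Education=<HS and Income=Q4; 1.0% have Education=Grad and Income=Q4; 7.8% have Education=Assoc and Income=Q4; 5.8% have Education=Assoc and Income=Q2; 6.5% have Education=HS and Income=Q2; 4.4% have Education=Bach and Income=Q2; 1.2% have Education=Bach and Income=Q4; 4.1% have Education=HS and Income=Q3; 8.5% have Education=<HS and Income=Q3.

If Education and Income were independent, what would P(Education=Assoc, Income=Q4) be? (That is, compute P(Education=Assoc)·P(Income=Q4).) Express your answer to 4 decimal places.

P(Education=Assoc) = 0.075 + 0.058 + 0.036 + 0.078 = 0.247.
P(Income=Q4) = 0.073 + 0.012 + 0.078 + 0.012 + 0.010 = 0.185.
Product: 0.247 × 0.185 = 0.0457.

0.0457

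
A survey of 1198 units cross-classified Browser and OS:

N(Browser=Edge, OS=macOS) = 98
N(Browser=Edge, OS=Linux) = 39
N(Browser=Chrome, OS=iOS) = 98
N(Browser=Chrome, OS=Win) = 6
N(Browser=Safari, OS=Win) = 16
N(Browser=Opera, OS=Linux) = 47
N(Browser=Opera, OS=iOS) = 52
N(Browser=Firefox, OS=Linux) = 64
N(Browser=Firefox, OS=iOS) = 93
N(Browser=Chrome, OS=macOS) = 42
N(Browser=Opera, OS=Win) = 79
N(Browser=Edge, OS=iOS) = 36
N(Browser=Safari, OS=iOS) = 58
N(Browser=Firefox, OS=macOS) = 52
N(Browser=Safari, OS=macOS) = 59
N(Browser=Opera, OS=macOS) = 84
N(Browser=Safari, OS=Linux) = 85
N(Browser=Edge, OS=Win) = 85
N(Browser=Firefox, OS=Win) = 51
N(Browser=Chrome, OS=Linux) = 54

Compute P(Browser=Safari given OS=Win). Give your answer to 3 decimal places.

0.068

Total with OS=Win: 6 + 51 + 16 + 85 + 79 = 237.
P(Browser=Safari | OS=Win) = 16/237 = 0.068.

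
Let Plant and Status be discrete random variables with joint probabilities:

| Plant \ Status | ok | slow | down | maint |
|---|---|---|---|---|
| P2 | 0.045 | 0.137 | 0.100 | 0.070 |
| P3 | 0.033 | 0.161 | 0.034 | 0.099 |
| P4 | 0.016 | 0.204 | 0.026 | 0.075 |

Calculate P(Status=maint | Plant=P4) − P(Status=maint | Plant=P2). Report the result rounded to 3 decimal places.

P(Plant=P4) = 0.016 + 0.204 + 0.026 + 0.075 = 0.321; P(Status=maint | Plant=P4) = 0.075/0.321 = 0.2336.
P(Plant=P2) = 0.045 + 0.137 + 0.100 + 0.070 = 0.352; P(Status=maint | Plant=P2) = 0.070/0.352 = 0.1989.
Difference = 0.035.

0.035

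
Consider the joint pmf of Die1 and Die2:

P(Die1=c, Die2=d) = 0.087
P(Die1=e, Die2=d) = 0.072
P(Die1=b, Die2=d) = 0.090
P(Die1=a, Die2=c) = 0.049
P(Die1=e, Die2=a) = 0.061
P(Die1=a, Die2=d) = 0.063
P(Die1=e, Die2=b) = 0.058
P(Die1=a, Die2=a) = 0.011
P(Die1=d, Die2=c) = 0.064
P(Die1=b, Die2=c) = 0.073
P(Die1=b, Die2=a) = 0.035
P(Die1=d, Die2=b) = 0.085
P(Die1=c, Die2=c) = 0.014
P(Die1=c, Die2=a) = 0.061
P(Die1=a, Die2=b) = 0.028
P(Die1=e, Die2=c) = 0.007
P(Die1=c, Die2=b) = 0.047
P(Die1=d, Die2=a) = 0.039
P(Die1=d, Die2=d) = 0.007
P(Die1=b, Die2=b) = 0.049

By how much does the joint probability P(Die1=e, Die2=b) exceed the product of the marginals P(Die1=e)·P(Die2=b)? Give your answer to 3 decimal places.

0.005

P(Die1=e) = 0.061 + 0.058 + 0.007 + 0.072 = 0.198.
P(Die2=b) = 0.028 + 0.049 + 0.047 + 0.085 + 0.058 = 0.267.
P(Die1=e, Die2=b) − P(Die1=e)P(Die2=b) = 0.058 − 0.198×0.267 = 0.005.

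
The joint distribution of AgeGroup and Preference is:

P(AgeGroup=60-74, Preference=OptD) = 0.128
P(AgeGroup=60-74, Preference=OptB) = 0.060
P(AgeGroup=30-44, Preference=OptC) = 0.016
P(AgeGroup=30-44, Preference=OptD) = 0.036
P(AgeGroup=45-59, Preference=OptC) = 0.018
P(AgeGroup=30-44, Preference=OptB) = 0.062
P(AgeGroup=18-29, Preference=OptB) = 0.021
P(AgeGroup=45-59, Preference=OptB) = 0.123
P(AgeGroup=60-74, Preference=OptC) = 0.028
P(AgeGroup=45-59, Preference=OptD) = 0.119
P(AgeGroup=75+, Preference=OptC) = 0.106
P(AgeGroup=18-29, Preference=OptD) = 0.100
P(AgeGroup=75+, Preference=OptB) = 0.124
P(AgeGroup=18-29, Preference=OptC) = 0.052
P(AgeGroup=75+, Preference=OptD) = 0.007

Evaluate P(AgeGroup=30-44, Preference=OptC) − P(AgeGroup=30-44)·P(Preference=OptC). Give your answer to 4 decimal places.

P(AgeGroup=30-44) = 0.062 + 0.016 + 0.036 = 0.114.
P(Preference=OptC) = 0.052 + 0.016 + 0.018 + 0.028 + 0.106 = 0.220.
P(AgeGroup=30-44, Preference=OptC) − P(AgeGroup=30-44)P(Preference=OptC) = 0.016 − 0.114×0.220 = -0.0091.

-0.0091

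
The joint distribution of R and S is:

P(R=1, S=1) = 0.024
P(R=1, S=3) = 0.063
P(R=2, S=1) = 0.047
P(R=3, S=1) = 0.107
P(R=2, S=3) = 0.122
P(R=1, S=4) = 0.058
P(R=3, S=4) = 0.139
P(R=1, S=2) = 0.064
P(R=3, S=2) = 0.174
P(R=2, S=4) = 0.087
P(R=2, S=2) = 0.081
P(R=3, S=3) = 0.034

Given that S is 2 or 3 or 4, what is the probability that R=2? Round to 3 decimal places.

0.353

P(S=2) = 0.064 + 0.081 + 0.174 = 0.319.
P(S=3) = 0.063 + 0.122 + 0.034 = 0.219.
P(S=4) = 0.058 + 0.087 + 0.139 = 0.284.
P(S ∈ {2, 3, 4}) = 0.319 + 0.219 + 0.284 = 0.822; P(R=2, S ∈ {2, 3, 4}) = 0.081 + 0.122 + 0.087 = 0.290.
P(R=2 | S ∈ {2, 3, 4}) = 0.290/0.822 = 0.353.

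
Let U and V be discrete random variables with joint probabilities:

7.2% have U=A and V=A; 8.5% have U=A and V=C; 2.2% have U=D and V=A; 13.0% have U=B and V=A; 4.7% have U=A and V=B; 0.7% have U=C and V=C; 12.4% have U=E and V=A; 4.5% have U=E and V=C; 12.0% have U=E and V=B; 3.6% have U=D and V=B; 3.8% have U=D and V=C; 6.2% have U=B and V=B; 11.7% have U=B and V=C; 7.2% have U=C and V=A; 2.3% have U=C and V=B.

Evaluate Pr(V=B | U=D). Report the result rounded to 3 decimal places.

P(U=D) = 0.022 + 0.036 + 0.038 = 0.096.
P(V=B | U=D) = 0.036/0.096 = 0.375.

0.375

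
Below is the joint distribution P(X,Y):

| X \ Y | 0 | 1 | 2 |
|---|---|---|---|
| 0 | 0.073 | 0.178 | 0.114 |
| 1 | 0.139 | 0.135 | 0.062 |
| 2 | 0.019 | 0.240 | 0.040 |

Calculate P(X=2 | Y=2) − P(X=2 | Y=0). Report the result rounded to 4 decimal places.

P(Y=2) = 0.114 + 0.062 + 0.040 = 0.216; P(X=2 | Y=2) = 0.040/0.216 = 0.18519.
P(Y=0) = 0.073 + 0.139 + 0.019 = 0.231; P(X=2 | Y=0) = 0.019/0.231 = 0.08225.
Difference = 0.1029.

0.1029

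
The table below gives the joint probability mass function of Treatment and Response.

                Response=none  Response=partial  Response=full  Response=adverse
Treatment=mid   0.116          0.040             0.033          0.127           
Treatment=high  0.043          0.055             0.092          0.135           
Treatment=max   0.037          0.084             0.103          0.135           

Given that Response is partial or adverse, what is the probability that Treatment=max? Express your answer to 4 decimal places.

P(Response=partial) = 0.040 + 0.055 + 0.084 = 0.179.
P(Response=adverse) = 0.127 + 0.135 + 0.135 = 0.397.
P(Response ∈ {partial, adverse}) = 0.179 + 0.397 = 0.576; P(Treatment=max, Response ∈ {partial, adverse}) = 0.084 + 0.135 = 0.219.
P(Treatment=max | Response ∈ {partial, adverse}) = 0.219/0.576 = 0.3802.

0.3802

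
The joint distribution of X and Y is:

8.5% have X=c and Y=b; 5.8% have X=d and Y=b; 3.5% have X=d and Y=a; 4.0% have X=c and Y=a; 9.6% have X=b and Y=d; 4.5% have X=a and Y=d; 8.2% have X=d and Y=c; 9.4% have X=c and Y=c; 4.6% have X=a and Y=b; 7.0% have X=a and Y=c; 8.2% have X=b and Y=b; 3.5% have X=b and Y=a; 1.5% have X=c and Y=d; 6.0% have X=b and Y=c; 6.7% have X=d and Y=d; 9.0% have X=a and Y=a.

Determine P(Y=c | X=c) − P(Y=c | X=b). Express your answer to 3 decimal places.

0.182

P(X=c) = 0.040 + 0.085 + 0.094 + 0.015 = 0.234; P(Y=c | X=c) = 0.094/0.234 = 0.4017.
P(X=b) = 0.035 + 0.082 + 0.060 + 0.096 = 0.273; P(Y=c | X=b) = 0.060/0.273 = 0.2198.
Difference = 0.182.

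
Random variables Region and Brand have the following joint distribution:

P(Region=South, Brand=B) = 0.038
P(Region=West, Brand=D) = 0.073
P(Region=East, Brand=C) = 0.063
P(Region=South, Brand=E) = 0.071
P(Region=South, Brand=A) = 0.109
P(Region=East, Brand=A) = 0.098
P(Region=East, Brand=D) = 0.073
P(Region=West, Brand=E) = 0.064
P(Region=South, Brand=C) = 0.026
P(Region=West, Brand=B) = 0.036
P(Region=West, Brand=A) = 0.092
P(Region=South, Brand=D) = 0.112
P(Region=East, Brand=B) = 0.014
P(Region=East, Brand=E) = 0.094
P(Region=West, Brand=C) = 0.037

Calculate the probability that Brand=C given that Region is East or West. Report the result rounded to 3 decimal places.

P(Region=East) = 0.098 + 0.014 + 0.063 + 0.073 + 0.094 = 0.342.
P(Region=West) = 0.092 + 0.036 + 0.037 + 0.073 + 0.064 = 0.302.
P(Region ∈ {East, West}) = 0.342 + 0.302 = 0.644; P(Brand=C, Region ∈ {East, West}) = 0.063 + 0.037 = 0.100.
P(Brand=C | Region ∈ {East, West}) = 0.100/0.644 = 0.155.

0.155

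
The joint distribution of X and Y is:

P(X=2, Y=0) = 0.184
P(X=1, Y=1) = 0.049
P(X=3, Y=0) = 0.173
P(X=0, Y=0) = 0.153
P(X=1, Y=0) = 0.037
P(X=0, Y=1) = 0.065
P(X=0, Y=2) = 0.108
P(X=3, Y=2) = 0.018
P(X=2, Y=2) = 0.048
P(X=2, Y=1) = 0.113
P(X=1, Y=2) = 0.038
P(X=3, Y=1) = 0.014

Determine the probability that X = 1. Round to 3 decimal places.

0.124

P(X=1) = 0.037 + 0.049 + 0.038 = 0.124.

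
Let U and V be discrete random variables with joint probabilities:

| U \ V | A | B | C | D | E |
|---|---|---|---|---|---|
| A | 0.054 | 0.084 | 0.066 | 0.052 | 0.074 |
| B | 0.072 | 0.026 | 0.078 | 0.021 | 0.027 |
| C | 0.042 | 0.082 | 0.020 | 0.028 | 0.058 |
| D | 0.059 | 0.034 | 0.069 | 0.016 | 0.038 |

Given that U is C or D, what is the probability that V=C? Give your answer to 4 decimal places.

0.1996

P(U=C) = 0.042 + 0.082 + 0.020 + 0.028 + 0.058 = 0.230.
P(U=D) = 0.059 + 0.034 + 0.069 + 0.016 + 0.038 = 0.216.
P(U ∈ {C, D}) = 0.230 + 0.216 = 0.446; P(V=C, U ∈ {C, D}) = 0.020 + 0.069 = 0.089.
P(V=C | U ∈ {C, D}) = 0.089/0.446 = 0.1996.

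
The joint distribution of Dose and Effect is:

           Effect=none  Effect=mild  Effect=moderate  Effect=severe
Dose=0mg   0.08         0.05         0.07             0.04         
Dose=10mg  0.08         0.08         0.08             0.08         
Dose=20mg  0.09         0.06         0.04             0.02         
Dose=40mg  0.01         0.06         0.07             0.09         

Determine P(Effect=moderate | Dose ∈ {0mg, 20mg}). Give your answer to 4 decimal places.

0.2444

P(Dose=0mg) = 0.08 + 0.05 + 0.07 + 0.04 = 0.24.
P(Dose=20mg) = 0.09 + 0.06 + 0.04 + 0.02 = 0.21.
P(Dose ∈ {0mg, 20mg}) = 0.24 + 0.21 = 0.45; P(Effect=moderate, Dose ∈ {0mg, 20mg}) = 0.07 + 0.04 = 0.11.
P(Effect=moderate | Dose ∈ {0mg, 20mg}) = 0.11/0.45 = 0.2444.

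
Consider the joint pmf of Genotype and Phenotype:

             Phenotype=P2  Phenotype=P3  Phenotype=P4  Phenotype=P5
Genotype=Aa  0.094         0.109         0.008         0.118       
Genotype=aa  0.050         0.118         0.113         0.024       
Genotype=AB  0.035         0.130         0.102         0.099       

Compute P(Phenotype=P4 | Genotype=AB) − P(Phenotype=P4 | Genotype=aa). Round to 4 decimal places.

-0.0918

P(Genotype=AB) = 0.035 + 0.130 + 0.102 + 0.099 = 0.366; P(Phenotype=P4 | Genotype=AB) = 0.102/0.366 = 0.27869.
P(Genotype=aa) = 0.050 + 0.118 + 0.113 + 0.024 = 0.305; P(Phenotype=P4 | Genotype=aa) = 0.113/0.305 = 0.37049.
Difference = -0.0918.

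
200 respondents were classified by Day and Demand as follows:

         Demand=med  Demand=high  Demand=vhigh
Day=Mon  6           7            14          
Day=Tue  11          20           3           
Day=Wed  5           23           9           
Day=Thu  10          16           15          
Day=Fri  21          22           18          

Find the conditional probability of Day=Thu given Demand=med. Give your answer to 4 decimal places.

0.1887

Total with Demand=med: 6 + 11 + 5 + 10 + 21 = 53.
P(Day=Thu | Demand=med) = 10/53 = 0.1887.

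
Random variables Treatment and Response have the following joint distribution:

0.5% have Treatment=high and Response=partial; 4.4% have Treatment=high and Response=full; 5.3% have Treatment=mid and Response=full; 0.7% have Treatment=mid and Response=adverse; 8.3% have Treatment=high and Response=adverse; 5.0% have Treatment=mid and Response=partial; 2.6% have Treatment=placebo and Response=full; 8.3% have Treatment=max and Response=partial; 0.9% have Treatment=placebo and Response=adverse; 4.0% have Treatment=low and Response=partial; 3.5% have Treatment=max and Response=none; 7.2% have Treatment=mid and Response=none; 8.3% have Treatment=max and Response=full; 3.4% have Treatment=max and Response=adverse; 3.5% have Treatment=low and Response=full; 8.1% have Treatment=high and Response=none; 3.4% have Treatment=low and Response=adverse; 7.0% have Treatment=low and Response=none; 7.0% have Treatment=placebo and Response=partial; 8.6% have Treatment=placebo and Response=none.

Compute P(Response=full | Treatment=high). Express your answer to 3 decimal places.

P(Treatment=high) = 0.081 + 0.005 + 0.044 + 0.083 = 0.213.
P(Response=full | Treatment=high) = 0.044/0.213 = 0.207.

0.207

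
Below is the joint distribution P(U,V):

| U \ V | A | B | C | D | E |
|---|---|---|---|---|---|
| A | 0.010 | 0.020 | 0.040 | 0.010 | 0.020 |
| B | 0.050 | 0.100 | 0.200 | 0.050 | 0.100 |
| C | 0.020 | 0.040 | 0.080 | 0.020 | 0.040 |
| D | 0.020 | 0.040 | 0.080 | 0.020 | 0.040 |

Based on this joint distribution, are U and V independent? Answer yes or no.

Every cell satisfies P(U,V) = P(U)·P(V). For instance P(U=A) = 0.100, P(V=A) = 0.100, and 0.100×0.100 = 0.010 matches the joint entry. So U and V are independent.

yes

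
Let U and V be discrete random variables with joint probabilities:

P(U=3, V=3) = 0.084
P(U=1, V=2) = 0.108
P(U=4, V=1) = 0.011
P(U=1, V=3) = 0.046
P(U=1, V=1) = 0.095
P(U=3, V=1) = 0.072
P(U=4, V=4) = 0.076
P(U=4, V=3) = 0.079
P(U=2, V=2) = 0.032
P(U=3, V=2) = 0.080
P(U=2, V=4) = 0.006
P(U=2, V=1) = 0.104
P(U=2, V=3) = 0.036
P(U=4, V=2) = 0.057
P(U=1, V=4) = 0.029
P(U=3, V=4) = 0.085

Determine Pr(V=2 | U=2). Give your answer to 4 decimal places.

P(U=2) = 0.104 + 0.032 + 0.036 + 0.006 = 0.178.
P(V=2 | U=2) = 0.032/0.178 = 0.1798.

0.1798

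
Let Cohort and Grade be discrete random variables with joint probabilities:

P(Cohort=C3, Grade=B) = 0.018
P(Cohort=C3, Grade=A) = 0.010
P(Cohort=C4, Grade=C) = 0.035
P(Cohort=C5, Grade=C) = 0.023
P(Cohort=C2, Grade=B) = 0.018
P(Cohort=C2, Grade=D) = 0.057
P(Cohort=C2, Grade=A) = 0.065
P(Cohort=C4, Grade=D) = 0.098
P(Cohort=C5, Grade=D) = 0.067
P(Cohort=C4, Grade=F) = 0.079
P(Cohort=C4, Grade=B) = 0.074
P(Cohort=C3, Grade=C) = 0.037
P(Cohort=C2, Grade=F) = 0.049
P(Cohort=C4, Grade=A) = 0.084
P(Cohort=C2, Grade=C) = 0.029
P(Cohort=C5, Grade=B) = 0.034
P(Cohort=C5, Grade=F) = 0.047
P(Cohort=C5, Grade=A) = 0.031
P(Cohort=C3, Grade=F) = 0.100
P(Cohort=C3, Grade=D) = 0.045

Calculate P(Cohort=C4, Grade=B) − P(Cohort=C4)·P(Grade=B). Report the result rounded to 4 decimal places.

0.0207

P(Cohort=C4) = 0.084 + 0.074 + 0.035 + 0.098 + 0.079 = 0.370.
P(Grade=B) = 0.018 + 0.018 + 0.074 + 0.034 = 0.144.
P(Cohort=C4, Grade=B) − P(Cohort=C4)P(Grade=B) = 0.074 − 0.370×0.144 = 0.0207.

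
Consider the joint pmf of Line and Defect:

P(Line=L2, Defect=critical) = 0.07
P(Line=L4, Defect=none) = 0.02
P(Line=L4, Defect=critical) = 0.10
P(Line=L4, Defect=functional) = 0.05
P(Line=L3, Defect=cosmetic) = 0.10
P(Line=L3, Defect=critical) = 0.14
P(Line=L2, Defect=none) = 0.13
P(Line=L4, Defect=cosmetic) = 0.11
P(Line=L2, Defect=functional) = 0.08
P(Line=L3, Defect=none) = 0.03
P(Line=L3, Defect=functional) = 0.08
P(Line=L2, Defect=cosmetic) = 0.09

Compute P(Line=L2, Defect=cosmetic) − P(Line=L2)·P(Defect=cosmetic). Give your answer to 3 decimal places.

P(Line=L2) = 0.13 + 0.09 + 0.08 + 0.07 = 0.37.
P(Defect=cosmetic) = 0.09 + 0.10 + 0.11 = 0.30.
P(Line=L2, Defect=cosmetic) − P(Line=L2)P(Defect=cosmetic) = 0.09 − 0.37×0.30 = -0.021.

-0.021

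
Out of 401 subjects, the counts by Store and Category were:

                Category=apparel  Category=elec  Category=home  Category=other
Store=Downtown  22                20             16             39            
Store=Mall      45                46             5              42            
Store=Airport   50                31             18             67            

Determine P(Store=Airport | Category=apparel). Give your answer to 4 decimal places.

0.4274

Total with Category=apparel: 22 + 45 + 50 = 117.
P(Store=Airport | Category=apparel) = 50/117 = 0.4274.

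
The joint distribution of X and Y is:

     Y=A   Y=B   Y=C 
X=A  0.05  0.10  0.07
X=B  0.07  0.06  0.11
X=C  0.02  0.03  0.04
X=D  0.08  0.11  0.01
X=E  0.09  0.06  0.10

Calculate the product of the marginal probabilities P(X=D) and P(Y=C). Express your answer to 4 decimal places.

P(X=D) = 0.08 + 0.11 + 0.01 = 0.20.
P(Y=C) = 0.07 + 0.11 + 0.04 + 0.01 + 0.10 = 0.33.
Product: 0.20 × 0.33 = 0.0660.

0.0660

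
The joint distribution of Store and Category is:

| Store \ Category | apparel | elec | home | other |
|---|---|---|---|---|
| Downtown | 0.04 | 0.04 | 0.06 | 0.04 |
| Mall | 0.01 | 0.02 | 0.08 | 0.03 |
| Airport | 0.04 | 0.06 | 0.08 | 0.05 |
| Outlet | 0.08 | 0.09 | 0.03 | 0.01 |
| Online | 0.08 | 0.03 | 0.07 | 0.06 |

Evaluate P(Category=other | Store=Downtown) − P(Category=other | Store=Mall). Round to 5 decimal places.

0.00794

P(Store=Downtown) = 0.04 + 0.04 + 0.06 + 0.04 = 0.18; P(Category=other | Store=Downtown) = 0.04/0.18 = 0.222222.
P(Store=Mall) = 0.01 + 0.02 + 0.08 + 0.03 = 0.14; P(Category=other | Store=Mall) = 0.03/0.14 = 0.214286.
Difference = 0.00794.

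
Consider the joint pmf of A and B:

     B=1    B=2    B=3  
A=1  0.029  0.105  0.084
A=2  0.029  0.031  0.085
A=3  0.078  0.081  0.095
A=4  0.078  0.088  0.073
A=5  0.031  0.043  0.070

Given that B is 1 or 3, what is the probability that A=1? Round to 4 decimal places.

P(B=1) = 0.029 + 0.029 + 0.078 + 0.078 + 0.031 = 0.245.
P(B=3) = 0.084 + 0.085 + 0.095 + 0.073 + 0.070 = 0.407.
P(B ∈ {1, 3}) = 0.245 + 0.407 = 0.652; P(A=1, B ∈ {1, 3}) = 0.029 + 0.084 = 0.113.
P(A=1 | B ∈ {1, 3}) = 0.113/0.652 = 0.1733.

0.1733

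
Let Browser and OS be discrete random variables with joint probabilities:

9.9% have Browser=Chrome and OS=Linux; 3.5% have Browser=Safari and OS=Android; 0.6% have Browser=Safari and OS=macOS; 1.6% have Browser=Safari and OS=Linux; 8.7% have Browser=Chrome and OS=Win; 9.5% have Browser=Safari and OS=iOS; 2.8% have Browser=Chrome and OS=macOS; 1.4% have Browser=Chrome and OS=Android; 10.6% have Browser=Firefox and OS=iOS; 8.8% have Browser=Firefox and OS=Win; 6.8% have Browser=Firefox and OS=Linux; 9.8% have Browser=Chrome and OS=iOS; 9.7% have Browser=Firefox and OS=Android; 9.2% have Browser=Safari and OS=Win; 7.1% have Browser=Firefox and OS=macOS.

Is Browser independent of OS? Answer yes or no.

P(Browser=Chrome) = 0.326 and P(OS=Linux) = 0.183, so their product is 0.05966, but P(Browser=Chrome, OS=Linux) = 0.099. Since these differ, Browser and OS are not independent.

no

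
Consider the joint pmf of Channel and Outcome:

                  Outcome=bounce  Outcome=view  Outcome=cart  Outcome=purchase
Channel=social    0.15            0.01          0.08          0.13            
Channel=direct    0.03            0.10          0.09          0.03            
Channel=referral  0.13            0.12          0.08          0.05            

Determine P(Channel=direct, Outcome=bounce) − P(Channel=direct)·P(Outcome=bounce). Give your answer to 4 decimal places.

P(Channel=direct) = 0.03 + 0.10 + 0.09 + 0.03 = 0.25.
P(Outcome=bounce) = 0.15 + 0.03 + 0.13 = 0.31.
P(Channel=direct, Outcome=bounce) − P(Channel=direct)P(Outcome=bounce) = 0.03 − 0.25×0.31 = -0.0475.

-0.0475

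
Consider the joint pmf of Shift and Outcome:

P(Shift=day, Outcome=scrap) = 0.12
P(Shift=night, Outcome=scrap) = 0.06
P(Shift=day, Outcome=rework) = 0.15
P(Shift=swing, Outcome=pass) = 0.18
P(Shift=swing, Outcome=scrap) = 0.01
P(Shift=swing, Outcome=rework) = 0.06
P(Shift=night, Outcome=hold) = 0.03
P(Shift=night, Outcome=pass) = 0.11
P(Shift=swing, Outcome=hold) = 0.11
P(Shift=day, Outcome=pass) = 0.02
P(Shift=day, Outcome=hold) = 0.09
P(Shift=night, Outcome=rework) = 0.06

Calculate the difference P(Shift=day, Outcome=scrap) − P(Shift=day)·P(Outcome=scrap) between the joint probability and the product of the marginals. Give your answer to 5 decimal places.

0.04780

P(Shift=day) = 0.02 + 0.15 + 0.12 + 0.09 = 0.38.
P(Outcome=scrap) = 0.12 + 0.01 + 0.06 = 0.19.
P(Shift=day, Outcome=scrap) − P(Shift=day)P(Outcome=scrap) = 0.12 − 0.38×0.19 = 0.04780.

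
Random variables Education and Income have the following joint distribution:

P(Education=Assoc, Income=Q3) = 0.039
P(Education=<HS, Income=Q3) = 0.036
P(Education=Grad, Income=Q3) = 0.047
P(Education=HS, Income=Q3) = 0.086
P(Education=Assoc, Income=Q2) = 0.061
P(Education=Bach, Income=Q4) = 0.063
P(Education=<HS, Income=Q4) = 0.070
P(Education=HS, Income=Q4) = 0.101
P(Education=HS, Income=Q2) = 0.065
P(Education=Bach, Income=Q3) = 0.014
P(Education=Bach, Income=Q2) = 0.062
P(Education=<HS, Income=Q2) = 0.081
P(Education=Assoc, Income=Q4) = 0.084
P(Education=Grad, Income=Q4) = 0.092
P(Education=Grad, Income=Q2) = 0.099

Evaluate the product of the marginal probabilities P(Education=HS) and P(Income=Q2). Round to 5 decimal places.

P(Education=HS) = 0.065 + 0.086 + 0.101 = 0.252.
P(Income=Q2) = 0.081 + 0.065 + 0.061 + 0.062 + 0.099 = 0.368.
Product: 0.252 × 0.368 = 0.09274.

0.09274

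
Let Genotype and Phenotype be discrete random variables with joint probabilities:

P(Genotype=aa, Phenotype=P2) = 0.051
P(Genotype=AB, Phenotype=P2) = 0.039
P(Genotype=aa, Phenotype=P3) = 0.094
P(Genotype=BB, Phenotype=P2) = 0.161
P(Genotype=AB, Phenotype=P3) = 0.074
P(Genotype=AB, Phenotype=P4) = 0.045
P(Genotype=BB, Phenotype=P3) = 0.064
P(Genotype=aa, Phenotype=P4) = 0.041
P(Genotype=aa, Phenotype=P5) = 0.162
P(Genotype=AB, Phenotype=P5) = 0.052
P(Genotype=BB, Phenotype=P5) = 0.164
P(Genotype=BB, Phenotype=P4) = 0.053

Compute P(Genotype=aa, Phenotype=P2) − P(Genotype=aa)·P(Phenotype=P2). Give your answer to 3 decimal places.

P(Genotype=aa) = 0.051 + 0.094 + 0.041 + 0.162 = 0.348.
P(Phenotype=P2) = 0.051 + 0.039 + 0.161 = 0.251.
P(Genotype=aa, Phenotype=P2) − P(Genotype=aa)P(Phenotype=P2) = 0.051 − 0.348×0.251 = -0.036.

-0.036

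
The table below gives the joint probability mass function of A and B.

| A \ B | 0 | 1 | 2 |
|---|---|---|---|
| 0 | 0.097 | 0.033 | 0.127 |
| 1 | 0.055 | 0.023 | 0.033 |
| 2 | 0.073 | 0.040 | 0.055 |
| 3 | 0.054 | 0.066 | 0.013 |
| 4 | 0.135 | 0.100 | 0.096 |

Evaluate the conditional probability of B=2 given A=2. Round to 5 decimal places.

P(A=2) = 0.073 + 0.040 + 0.055 = 0.168.
P(B=2 | A=2) = 0.055/0.168 = 0.32738.

0.32738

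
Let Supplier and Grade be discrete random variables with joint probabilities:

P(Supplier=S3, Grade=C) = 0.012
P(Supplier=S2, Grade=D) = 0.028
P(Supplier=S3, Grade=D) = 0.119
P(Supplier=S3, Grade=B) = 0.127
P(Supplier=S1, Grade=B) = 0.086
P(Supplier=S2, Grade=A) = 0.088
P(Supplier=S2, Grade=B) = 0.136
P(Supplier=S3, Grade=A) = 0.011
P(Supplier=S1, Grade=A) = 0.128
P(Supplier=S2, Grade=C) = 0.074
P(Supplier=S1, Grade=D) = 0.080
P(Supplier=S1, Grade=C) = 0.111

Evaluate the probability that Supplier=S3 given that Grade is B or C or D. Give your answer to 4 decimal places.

P(Grade=B) = 0.086 + 0.136 + 0.127 = 0.349.
P(Grade=C) = 0.111 + 0.074 + 0.012 = 0.197.
P(Grade=D) = 0.080 + 0.028 + 0.119 = 0.227.
P(Grade ∈ {B, C, D}) = 0.349 + 0.197 + 0.227 = 0.773; P(Supplier=S3, Grade ∈ {B, C, D}) = 0.127 + 0.012 + 0.119 = 0.258.
P(Supplier=S3 | Grade ∈ {B, C, D}) = 0.258/0.773 = 0.3338.

0.3338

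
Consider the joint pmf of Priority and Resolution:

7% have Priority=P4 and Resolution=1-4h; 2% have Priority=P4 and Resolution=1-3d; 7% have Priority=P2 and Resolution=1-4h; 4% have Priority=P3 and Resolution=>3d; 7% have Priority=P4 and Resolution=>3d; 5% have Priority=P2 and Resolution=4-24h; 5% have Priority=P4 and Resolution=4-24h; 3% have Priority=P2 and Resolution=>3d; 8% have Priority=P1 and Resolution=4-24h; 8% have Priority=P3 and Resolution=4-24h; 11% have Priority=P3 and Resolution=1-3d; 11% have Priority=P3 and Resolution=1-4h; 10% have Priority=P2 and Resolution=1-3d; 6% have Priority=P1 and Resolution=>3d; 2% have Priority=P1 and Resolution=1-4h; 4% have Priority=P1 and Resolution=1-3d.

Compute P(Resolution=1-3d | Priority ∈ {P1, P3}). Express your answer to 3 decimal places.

P(Priority=P1) = 0.02 + 0.08 + 0.04 + 0.06 = 0.20.
P(Priority=P3) = 0.11 + 0.08 + 0.11 + 0.04 = 0.34.
P(Priority ∈ {P1, P3}) = 0.20 + 0.34 = 0.54; P(Resolution=1-3d, Priority ∈ {P1, P3}) = 0.04 + 0.11 = 0.15.
P(Resolution=1-3d | Priority ∈ {P1, P3}) = 0.15/0.54 = 0.278.

0.278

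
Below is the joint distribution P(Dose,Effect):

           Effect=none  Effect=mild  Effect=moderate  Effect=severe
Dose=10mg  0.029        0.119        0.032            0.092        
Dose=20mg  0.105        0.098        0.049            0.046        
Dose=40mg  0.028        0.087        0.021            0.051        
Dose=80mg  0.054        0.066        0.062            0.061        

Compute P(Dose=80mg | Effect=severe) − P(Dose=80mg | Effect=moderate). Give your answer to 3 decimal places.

P(Effect=severe) = 0.092 + 0.046 + 0.051 + 0.061 = 0.250; P(Dose=80mg | Effect=severe) = 0.061/0.250 = 0.2440.
P(Effect=moderate) = 0.032 + 0.049 + 0.021 + 0.062 = 0.164; P(Dose=80mg | Effect=moderate) = 0.062/0.164 = 0.3780.
Difference = -0.134.

-0.134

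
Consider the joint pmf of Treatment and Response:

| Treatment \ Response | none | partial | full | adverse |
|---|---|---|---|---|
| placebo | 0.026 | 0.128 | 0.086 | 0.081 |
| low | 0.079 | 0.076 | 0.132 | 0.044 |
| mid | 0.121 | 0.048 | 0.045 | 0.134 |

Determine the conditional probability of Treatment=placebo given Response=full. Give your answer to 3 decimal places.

0.327

P(Response=full) = 0.086 + 0.132 + 0.045 = 0.263.
P(Treatment=placebo | Response=full) = 0.086/0.263 = 0.327.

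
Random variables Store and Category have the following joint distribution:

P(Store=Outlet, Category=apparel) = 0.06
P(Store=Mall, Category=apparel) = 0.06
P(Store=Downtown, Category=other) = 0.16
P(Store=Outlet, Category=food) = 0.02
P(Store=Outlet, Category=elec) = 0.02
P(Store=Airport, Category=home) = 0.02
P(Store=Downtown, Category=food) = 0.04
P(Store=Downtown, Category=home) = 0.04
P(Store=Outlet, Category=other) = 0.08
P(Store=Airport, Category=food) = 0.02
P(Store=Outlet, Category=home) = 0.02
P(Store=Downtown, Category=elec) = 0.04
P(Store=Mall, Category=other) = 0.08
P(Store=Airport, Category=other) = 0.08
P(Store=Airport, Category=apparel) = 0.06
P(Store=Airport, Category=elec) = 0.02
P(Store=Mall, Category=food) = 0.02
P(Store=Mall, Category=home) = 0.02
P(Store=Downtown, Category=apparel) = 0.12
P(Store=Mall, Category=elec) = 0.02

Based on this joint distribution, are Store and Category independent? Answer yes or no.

Every cell satisfies P(Store,Category) = P(Store)·P(Category). For instance P(Store=Outlet) = 0.20, P(Category=home) = 0.10, and 0.20×0.10 = 0.02 matches the joint entry. So Store and Category are independent.

yes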